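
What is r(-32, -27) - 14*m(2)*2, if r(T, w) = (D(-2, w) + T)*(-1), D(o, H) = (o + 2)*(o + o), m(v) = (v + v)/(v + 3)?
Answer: 48/5 ≈ 9.6000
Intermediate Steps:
m(v) = 2*v/(3 + v) (m(v) = (2*v)/(3 + v) = 2*v/(3 + v))
D(o, H) = 2*o*(2 + o) (D(o, H) = (2 + o)*(2*o) = 2*o*(2 + o))
r(T, w) = -T (r(T, w) = (2*(-2)*(2 - 2) + T)*(-1) = (2*(-2)*0 + T)*(-1) = (0 + T)*(-1) = T*(-1) = -T)
r(-32, -27) - 14*m(2)*2 = -1*(-32) - 14*(2*2/(3 + 2))*2 = 32 - 14*(2*2/5)*2 = 32 - 14*(2*2*(1/5))*2 = 32 - 14*(4/5)*2 = 32 - 56*2/5 = 32 - 1*112/5 = 32 - 112/5 = 48/5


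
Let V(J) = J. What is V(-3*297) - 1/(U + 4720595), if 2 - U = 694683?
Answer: -3587089375/4025914 ≈ -891.00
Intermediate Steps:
U = -694681 (U = 2 - 1*694683 = 2 - 694683 = -694681)
V(-3*297) - 1/(U + 4720595) = -3*297 - 1/(-694681 + 4720595) = -891 - 1/4025914 = -3587089375/4025914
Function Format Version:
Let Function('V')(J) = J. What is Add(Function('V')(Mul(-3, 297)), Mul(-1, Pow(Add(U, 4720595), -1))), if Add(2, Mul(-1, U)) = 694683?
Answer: Rational(-3587089375, 4025914) ≈ -891.00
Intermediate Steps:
U = -694681 (U = Add(2, Mul(-1, 694683)) = Add(2, -694683) = -694681)
Add(Function('V')(Mul(-3, 297)), Mul(-1, Pow(Add(U, 4720595), -1))) = Add(Mul(-3, 297), Mul(-1, Pow(Add(-694681, 4720595), -1))) = Add(-891, Mul(-1, Pow(4025914, -1))) = Add(-891, Mul(-1, Rational(1, 4025914))) = Add(-891, Rational(-1, 4025914)) = Rational(-3587089375, 4025914)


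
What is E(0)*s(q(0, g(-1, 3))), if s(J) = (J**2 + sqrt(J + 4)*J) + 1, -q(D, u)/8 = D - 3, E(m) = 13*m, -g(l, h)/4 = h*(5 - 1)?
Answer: 0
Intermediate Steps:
g(l, h) = -16*h (g(l, h) = -4*h*(5 - 1) = -4*h*4 = -16*h)
q(D, u) = 24 - 8*D (q(D, u) = -8*(D - 3) = -8*(-3 + D) = 24 - 8*D)
s(J) = 1 + J**2 + J*sqrt(4 + J) (s(J) = (J**2 + sqrt(4 + J)*J) + 1 = (J**2 + J*sqrt(4 + J)) + 1 = 1 + J**2 + J*sqrt(4 + J))
E(0)*s(q(0, g(-1, 3))) = (13*0)*(1 + (24 - 8*0)**2 + (24 - 8*0)*sqrt(4 + (24 - 8*0))) = 0*(1 + (24 + 0)**2 + (24 + 0)*sqrt(4 + (24 + 0))) = 0*(1 + 24**2 + 24*sqrt(4 + 24)) = 0*(1 + 576 + 24*sqrt(28)) = 0*(1 + 576 + 24*(2*sqrt(7))) = 0*(1 + 576 + 48*sqrt(7)) = 0*(577 + 48*sqrt(7)) = 0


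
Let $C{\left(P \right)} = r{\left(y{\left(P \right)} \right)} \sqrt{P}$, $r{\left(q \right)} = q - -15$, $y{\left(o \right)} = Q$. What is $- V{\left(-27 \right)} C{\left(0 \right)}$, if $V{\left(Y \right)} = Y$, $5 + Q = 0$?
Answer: $0$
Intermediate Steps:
$Q = -5$ ($Q = -5 + 0 = -5$)
$y{\left(o \right)} = -5$
$r{\left(q \right)} = 15 + q$ ($r{\left(q \right)} = q + 15 = 15 + q$)
$C{\left(P \right)} = 10 \sqrt{P}$ ($C{\left(P \right)} = \left(15 - 5\right) \sqrt{P} = 10 \sqrt{P}$)
$- V{\left(-27 \right)} C{\left(0 \right)} = \left(-1\right) \left(-27\right) 10 \sqrt{0} = 27 \cdot 10 \cdot 0 = 27 \cdot 0 = 0$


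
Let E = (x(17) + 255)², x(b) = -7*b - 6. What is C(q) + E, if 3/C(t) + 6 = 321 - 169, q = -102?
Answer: 2467403/146 ≈ 16900.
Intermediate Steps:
x(b) = -6 - 7*b
C(t) = 3/146 (C(t) = 3/(-6 + (321 - 169)) = 3/(-6 + 152) = 3/146)
E = 16900 (E = ((-6 - 7*17) + 255)² = ((-6 - 119) + 255)² = (-125 + 255)² = 130² = 16900)
C(q) + E = 3/146 + 16900 = 2467403/146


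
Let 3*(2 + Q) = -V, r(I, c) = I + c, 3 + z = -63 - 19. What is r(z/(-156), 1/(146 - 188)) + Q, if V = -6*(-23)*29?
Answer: -1458343/1092 ≈ -1335.5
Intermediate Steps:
V = 4002 (V = 138*29 = 4002)
z = -85 (z = -3 + (-63 - 19) = -3 - 82 = -85)
Q = -1336 (Q = -2 + (-1*4002)/3 = -2 + (1/3)*(-4002) = -2 - 1334 = -1336)
r(z/(-156), 1/(146 - 188)) + Q = (-85/(-156) + 1/(146 - 188)) - 1336 = (-85*(-1/156) + 1/(-42)) - 1336 = (85/156 - 1/42) - 1336 = 569/1092 - 1336 = -1458343/1092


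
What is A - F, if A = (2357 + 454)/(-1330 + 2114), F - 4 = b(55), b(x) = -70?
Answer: 54555/784 ≈ 69.585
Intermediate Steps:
F = -66 (F = 4 - 70 = -66)
A = 2811/784 ≈ 3.5855
A - F = 2811/784 - 1*(-66) = 2811/784 + 66 = 54555/784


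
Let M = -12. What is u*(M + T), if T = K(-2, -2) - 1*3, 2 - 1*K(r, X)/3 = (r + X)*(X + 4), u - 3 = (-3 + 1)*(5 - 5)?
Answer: 45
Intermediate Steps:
u = 3 (u = 3 + (-3 + 1)*(5 - 5) = 3 - 2*0 = 3 + 0 = 3)
K(r, X) = 6 - 3*(4 + X)*(X + r) (K(r, X) = 6 - 3*(r + X)*(X + 4) = 6 - 3*(X + r)*(4 + X) = 6 - 3*(4 + X)*(X + r))
T = 27 (T = (6 - 12*(-2) - 12*(-2) - 3*(-2)² - 3*(-2)*(-2)) - 1*3 = (6 + 24 + 24 - 3*4 - 12) - 3 = (6 + 24 + 24 - 12 - 12) - 3 = 30 - 3 = 27)
u*(M + T) = 3*(-12 + 27) = 3*15 = 45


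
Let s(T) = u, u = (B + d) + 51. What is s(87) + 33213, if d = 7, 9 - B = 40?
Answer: 33240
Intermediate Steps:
B = -31 (B = 9 - 1*40 = 9 - 40 = -31)
u = 27 (u = (-31 + 7) + 51 = -24 + 51 = 27)
s(T) = 27
s(87) + 33213 = 27 + 33213 = 33240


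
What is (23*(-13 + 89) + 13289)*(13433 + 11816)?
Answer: 379669213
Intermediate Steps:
(23*(-13 + 89) + 13289)*(13433 + 11816) = (23*76 + 13289)*25249 = (1748 + 13289)*25249 = 15037*25249 = 379669213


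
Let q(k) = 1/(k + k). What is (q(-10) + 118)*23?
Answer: 54257/20 ≈ 2712.9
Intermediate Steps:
q(k) = 1/(2*k)
(q(-10) + 118)*23 = ((½)/(-10) + 118)*23 = ((½)*(-⅒) + 118)*23 = (-1/20 + 118)*23 = (2359/20)*23 = 54257/20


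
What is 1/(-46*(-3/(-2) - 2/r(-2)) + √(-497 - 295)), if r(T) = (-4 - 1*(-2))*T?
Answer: -23/1454 - 3*I*√22/1454 ≈ -0.015818 - 0.0096776*I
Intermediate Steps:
r(T) = -2*T (r(T) = (-4 + 2)*T = -2*T)
1/(-46*(-3/(-2) - 2/r(-2)) + √(-497 - 295)) = 1/(-46*(-3/(-2) - 2/((-2*(-2)))) + √(-497 - 295)) = 1/(-46*(-3*(-½) - 2/4) + √(-792)) = 1/(-46*(3/2 - 2*¼) + 6*I*√22) = 1/(-46*(3/2 - ½) + 6*I*√22) = 1/(-46*1 + 6*I*√22) = 1/(-46 + 6*I*√22)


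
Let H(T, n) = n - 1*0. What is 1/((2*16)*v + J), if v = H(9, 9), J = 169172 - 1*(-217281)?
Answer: 1/386741 ≈ 2.5857e-6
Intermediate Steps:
H(T, n) = n (H(T, n) = n + 0 = n)
J = 386453 (J = 169172 + 217281 = 386453)
v = 9
1/((2*16)*v + J) = 1/((2*16)*9 + 386453) = 1/(32*9 + 386453) = 1/(288 + 386453) = 1/386741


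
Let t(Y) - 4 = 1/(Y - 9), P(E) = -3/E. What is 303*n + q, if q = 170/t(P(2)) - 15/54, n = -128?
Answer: -28590667/738 ≈ -38741.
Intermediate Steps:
t(Y) = 4 + 1/(-9 + Y) (t(Y) = 4 + 1/(Y - 9) = 4 + 1/(-9 + Y))
q = 31925/738 (q = 170/(((-35 + 4*(-3/2))/(-9 - 3/2))) - 15/54 = 170/(((-35 + 4*(-3*½))/(-9 - 3*½))) - 15*1/54 = 170/(((-35 + 4*(-3/2))/(-9 - 3/2))) - 5/18 = 170/(((-35 - 6)/(-21/2))) - 5/18 = 170/((-2/21*(-41))) - 5/18 = 170/(82/21) - 5/18 = 170*(21/82) - 5/18 = 1785/41 - 5/18 = 31925/738 ≈ 43.259)
303*n + q = 303*(-128) + 31925/738 = -38784 + 31925/738 = -28590667/738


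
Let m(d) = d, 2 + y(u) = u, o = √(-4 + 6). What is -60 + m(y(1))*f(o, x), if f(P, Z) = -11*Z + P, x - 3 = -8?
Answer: -115 - √2 ≈ -116.41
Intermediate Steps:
x = -5 (x = 3 - 8 = -5)
o = √2 ≈ 1.4142
y(u) = -2 + u
f(P, Z) = P - 11*Z
-60 + m(y(1))*f(o, x) = -60 + (-2 + 1)*(√2 - 11*(-5)) = -60 - (√2 + 55) = -60 - (55 + √2) = -60 + (-55 - √2) = -115 - √2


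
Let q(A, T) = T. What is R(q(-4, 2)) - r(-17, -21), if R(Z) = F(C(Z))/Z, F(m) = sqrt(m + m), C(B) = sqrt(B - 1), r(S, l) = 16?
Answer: -16 + sqrt(2)/2 ≈ -15.293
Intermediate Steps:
C(B) = sqrt(-1 + B)
F(m) = sqrt(2)*sqrt(m) (F(m) = sqrt(2*m) = sqrt(2)*sqrt(m))
R(Z) = sqrt(2)*(-1 + Z)**(1/4)/Z (R(Z) = (sqrt(2)*sqrt(sqrt(-1 + Z)))/Z = (sqrt(2)*(-1 + Z)**(1/4))/Z = sqrt(2)*(-1 + Z)**(1/4)/Z)
R(q(-4, 2)) - r(-17, -21) = sqrt(2)*(-1 + 2)**(1/4)/2 - 1*16 = sqrt(2)*(1/2)*1**(1/4) - 16 = sqrt(2)*(1/2)*1 - 16 = sqrt(2)/2 - 16 = -16 + sqrt(2)/2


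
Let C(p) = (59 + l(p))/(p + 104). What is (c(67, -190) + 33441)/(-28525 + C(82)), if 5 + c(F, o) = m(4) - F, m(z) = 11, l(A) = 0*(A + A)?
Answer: -6208680/5305591 ≈ -1.1702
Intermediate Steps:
l(A) = 0 (l(A) = 0*(2*A) = 0)
C(p) = 59/(104 + p) (C(p) = (59 + 0)/(p + 104) = 59/(104 + p))
c(F, o) = 6 - F (c(F, o) = -5 + (11 - F) = 6 - F)
(c(67, -190) + 33441)/(-28525 + C(82)) = ((6 - 1*67) + 33441)/(-28525 + 59/(104 + 82)) = ((6 - 67) + 33441)/(-28525 + 59/186) = (-61 + 33441)/(-28525 + 59*(1/186)) = 33380/(-28525 + 59/186) = 33380/(-5305591/186) = 33380*(-186/5305591) = -6208680/5305591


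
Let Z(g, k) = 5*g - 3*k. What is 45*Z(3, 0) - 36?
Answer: 639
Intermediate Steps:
Z(g, k) = -3*k + 5*g
45*Z(3, 0) - 36 = 45*(-3*0 + 5*3) - 36 = 45*(0 + 15) - 36 = 45*15 - 36 = 675 - 36 = 639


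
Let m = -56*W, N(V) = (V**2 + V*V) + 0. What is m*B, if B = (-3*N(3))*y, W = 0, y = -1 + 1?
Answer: 0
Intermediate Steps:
y = 0
N(V) = 2*V**2 (N(V) = (V**2 + V**2) + 0 = 2*V**2 + 0 = 2*V**2)
m = 0 (m = -56*0 = 0)
B = 0 (B = -6*3**2*0 = -6*9*0 = -3*18*0 = -54*0 = 0)
m*B = 0*0 = 0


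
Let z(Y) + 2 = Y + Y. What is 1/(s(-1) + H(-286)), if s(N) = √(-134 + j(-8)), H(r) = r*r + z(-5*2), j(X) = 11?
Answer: 27258/2228995733 - I*√123/6686987199 ≈ 1.2229e-5 - 1.6585e-9*I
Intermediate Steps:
z(Y) = -2 + 2*Y (z(Y) = -2 + (Y + Y) = -2 + 2*Y)
H(r) = -22 + r² (H(r) = r*r + (-2 + 2*(-5*2)) = r² + (-2 + 2*(-10)) = r² + (-2 - 20) = r² - 22 = -22 + r²)
s(N) = I*√123 (s(N) = √(-134 + 11) = √(-123) = I*√123)
1/(s(-1) + H(-286)) = 1/(I*√123 + (-22 + (-286)²)) = 1/(I*√123 + (-22 + 81796)) = 1/(I*√123 + 81774) = 1/(81774 + I*√123)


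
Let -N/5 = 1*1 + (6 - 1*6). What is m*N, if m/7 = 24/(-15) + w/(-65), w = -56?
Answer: 336/13 ≈ 25.846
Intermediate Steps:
m = -336/65 (m = 7*(24/(-15) - 56/(-65)) = 7*(24*(-1/15) - 56*(-1/65)) = 7*(-8/5 + 56/65) = 7*(-48/65) = -336/65 ≈ -5.1692)
N = -5 (N = -5*(1*1 + (6 - 1*6)) = -5*(1 + (6 - 6)) = -5*(1 + 0) = -5*1 = -5)
m*N = -336/65*(-5) = 336/13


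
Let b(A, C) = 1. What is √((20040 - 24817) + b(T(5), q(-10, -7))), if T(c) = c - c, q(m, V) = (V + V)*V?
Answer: 2*I*√1194 ≈ 69.109*I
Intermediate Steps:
q(m, V) = 2*V² (q(m, V) = (2*V)*V = 2*V²)
T(c) = 0
√((20040 - 24817) + b(T(5), q(-10, -7))) = √((20040 - 24817) + 1) = √(-4777 + 1) = √(-4776) = 2*I*√1194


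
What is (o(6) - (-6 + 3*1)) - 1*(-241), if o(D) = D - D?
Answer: 244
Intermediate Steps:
o(D) = 0
(o(6) - (-6 + 3*1)) - 1*(-241) = (0 - (-6 + 3*1)) - 1*(-241) = (0 - (-6 + 3)) + 241 = (0 - 1*(-3)) + 241 = (0 + 3) + 241 = 3 + 241 = 244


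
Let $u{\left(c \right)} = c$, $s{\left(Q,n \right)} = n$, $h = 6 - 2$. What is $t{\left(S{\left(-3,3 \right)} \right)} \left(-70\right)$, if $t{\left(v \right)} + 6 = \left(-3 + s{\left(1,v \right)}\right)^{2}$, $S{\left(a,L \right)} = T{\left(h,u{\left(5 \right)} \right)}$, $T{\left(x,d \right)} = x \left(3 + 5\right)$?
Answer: $-58450$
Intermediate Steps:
$h = 4$
$T{\left(x,d \right)} = 8 x$ ($T{\left(x,d \right)} = x 8 = 8 x$)
$S{\left(a,L \right)} = 32$ ($S{\left(a,L \right)} = 8 \cdot 4 = 32$)
$t{\left(v \right)} = -6 + \left(-3 + v\right)^{2}$
$t{\left(S{\left(-3,3 \right)} \right)} \left(-70\right) = \left(-6 + \left(-3 + 32\right)^{2}\right) \left(-70\right) = \left(-6 + 29^{2}\right) \left(-70\right) = \left(-6 + 841\right) \left(-70\right) = 835 \left(-70\right) = -58450$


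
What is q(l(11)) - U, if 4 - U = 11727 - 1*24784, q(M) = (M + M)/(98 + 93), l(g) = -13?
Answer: -2494677/191 ≈ -13061.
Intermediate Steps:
q(M) = 2*M/191 (q(M) = (2*M)/191 = (2*M)*(1/191) = 2*M/191)
U = 13061 (U = 4 - (11727 - 1*24784) = 4 - (11727 - 24784) = 4 - 1*(-13057) = 4 + 13057 = 13061)
q(l(11)) - U = (2/191)*(-13) - 1*13061 = -26/191 - 13061 = -2494677/191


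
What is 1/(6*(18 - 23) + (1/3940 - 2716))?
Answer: -3940/10819239 ≈ -0.00036417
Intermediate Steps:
1/(6*(18 - 23) + (1/3940 - 2716)) = 1/(6*(-5) + (1/3940 - 2716)) = 1/(-30 - 10701039/3940) = 1/(-10819239/3940) = -3940/10819239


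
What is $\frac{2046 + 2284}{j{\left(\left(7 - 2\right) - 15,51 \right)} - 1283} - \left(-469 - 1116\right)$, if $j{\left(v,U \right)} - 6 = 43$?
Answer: $\frac{975780}{617} \approx 1581.5$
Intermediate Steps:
$j{\left(v,U \right)} = 49$ ($j{\left(v,U \right)} = 6 + 43 = 49$)
$\frac{2046 + 2284}{j{\left(\left(7 - 2\right) - 15,51 \right)} - 1283} - \left(-469 - 1116\right) = \frac{2046 + 2284}{49 - 1283} - \left(-469 - 1116\right) = \frac{4330}{-1234} - \left(-469 - 1116\right) = 4330 \left(- \frac{1}{1234}\right) - -1585 = - \frac{2165}{617} + 1585 = \frac{975780}{617}$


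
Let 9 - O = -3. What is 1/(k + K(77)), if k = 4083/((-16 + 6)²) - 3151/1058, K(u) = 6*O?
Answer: 2300/252659 ≈ 0.0091032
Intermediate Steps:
O = 12 (O = 9 - 1*(-3) = 9 + 3 = 12)
K(u) = 72 (K(u) = 6*12 = 72)
k = 87059/2300 (k = 4083/((-10)²) - 3151*1/1058 = 4083/100 - 137/46 = 87059/2300 ≈ 37.852)
1/(k + K(77)) = 1/(87059/2300 + 72) = 1/(252659/2300) = 2300/252659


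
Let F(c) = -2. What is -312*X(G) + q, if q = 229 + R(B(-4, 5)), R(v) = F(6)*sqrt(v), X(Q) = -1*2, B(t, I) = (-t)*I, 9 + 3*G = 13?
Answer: 853 - 4*sqrt(5) ≈ 844.06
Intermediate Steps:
G = 4/3 (G = -3 + (1/3)*13 = -3 + 13/3 = 4/3 ≈ 1.3333)
B(t, I) = -I*t
X(Q) = -2
R(v) = -2*sqrt(v)
q = 229 - 4*sqrt(5) (q = 229 - 2*2*sqrt(5) = 229 - 4*sqrt(5) ≈ 220.06)
-312*X(G) + q = -312*(-2) + (229 - 4*sqrt(5)) = 624 + (229 - 4*sqrt(5)) = 853 - 4*sqrt(5)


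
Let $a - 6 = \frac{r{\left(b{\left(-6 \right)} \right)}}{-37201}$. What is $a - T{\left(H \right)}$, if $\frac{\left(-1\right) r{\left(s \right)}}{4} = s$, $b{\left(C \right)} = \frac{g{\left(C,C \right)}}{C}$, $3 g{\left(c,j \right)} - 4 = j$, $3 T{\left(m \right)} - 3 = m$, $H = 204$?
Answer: $- \frac{21092963}{334809} \approx -63.0$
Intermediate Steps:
$T{\left(m \right)} = 1 + \frac{m}{3}$
$g{\left(c,j \right)} = \frac{4}{3} + \frac{j}{3}$
$b{\left(C \right)} = \frac{\frac{4}{3} + \frac{C}{3}}{C}$
$r{\left(s \right)} = - 4 s$
$a = \frac{2008858}{334809}$ ($a = 6 + \frac{\left(-4\right) \frac{4 - 6}{3 \left(-6\right)}}{-37201} = 6 + - 4 \cdot \frac{1}{3} \left(- \frac{1}{6}\right) \left(-2\right) \left(- \frac{1}{37201}\right) = 6 + \left(-4\right) \frac{1}{9} \left(- \frac{1}{37201}\right) = 6 - - \frac{4}{334809} = 6 + \frac{4}{334809} = \frac{2008858}{334809} \approx 6.0$)
$a - T{\left(H \right)} = \frac{2008858}{334809} - \left(1 + \frac{1}{3} \cdot 204\right) = \frac{2008858}{334809} - \left(1 + 68\right) = \frac{2008858}{334809} - 69 = - \frac{21092963}{334809}$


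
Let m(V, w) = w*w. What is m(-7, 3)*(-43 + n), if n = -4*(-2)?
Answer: -315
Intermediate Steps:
m(V, w) = w**2
n = 8
m(-7, 3)*(-43 + n) = 3**2*(-43 + 8) = 9*(-35) = -315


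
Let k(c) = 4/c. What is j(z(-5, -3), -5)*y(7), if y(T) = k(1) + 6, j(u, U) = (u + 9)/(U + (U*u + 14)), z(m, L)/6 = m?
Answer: -70/53 ≈ -1.3208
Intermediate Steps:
z(m, L) = 6*m
j(u, U) = (9 + u)/(14 + U + U*u) (j(u, U) = (9 + u)/(U + (14 + U*u)) = (9 + u)/(14 + U + U*u))
y(T) = 10 (y(T) = 4/1 + 6 = 4*1 + 6 = 4 + 6 = 10)
j(z(-5, -3), -5)*y(7) = ((9 + 6*(-5))/(14 - 5 - 30*(-5)))*10 = ((9 - 30)/(14 - 5 - 5*(-30)))*10 = (-21/(14 - 5 + 150))*10 = (-21/159)*10 = ((1/159)*(-21))*10 = -7/53*10 = -70/53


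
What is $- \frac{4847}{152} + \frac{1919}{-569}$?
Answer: $- \frac{3049631}{86488} \approx -35.261$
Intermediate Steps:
$- \frac{4847}{152} + \frac{1919}{-569} = \left(-4847\right) \frac{1}{152} + 1919 \left(- \frac{1}{569}\right) = - \frac{4847}{152} - \frac{1919}{569} = - \frac{3049631}{86488}$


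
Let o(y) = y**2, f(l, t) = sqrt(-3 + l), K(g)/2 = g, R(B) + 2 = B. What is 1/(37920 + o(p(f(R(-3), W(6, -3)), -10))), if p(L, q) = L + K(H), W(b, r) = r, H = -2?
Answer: I/(8*(2*sqrt(2) + 4741*I)) ≈ 2.6366e-5 + 1.573e-8*I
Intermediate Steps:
R(B) = -2 + B
K(g) = 2*g
p(L, q) = -4 + L (p(L, q) = L + 2*(-2) = L - 4 = -4 + L)
1/(37920 + o(p(f(R(-3), W(6, -3)), -10))) = 1/(37920 + (-4 + sqrt(-3 + (-2 - 3)))**2) = 1/(37920 + (-4 + sqrt(-3 - 5))**2) = 1/(37920 + (-4 + sqrt(-8))**2) = 1/(37920 + (-4 + 2*I*sqrt(2))**2)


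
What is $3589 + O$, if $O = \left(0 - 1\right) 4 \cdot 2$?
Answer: $3581$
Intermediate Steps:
$O = -8$ ($O = \left(0 - 1\right) 4 \cdot 2 = \left(-1\right) 4 \cdot 2 = \left(-4\right) 2 = -8$)
$3589 + O = 3589 - 8 = 3581$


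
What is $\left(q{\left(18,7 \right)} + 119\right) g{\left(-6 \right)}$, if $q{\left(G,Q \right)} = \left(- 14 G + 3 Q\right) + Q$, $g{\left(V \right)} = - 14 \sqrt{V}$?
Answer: $1470 i \sqrt{6} \approx 3600.8 i$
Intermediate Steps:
$q{\left(G,Q \right)} = - 14 G + 4 Q$
$\left(q{\left(18,7 \right)} + 119\right) g{\left(-6 \right)} = \left(\left(\left(-14\right) 18 + 4 \cdot 7\right) + 119\right) \left(- 14 \sqrt{-6}\right) = \left(\left(-252 + 28\right) + 119\right) \left(- 14 i \sqrt{6}\right) = \left(-224 + 119\right) \left(- 14 i \sqrt{6}\right) = - 105 \left(- 14 i \sqrt{6}\right) = 1470 i \sqrt{6}$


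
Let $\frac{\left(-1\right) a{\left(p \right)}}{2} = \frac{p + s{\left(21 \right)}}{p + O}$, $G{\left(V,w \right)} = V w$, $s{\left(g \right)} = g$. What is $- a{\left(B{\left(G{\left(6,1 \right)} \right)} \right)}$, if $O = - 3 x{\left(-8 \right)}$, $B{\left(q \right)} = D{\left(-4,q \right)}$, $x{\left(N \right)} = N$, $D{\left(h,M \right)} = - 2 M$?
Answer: $\frac{3}{2} \approx 1.5$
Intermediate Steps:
$B{\left(q \right)} = - 2 q$
$O = 24$ ($O = \left(-3\right) \left(-8\right) = 24$)
$a{\left(p \right)} = - \frac{2 \left(21 + p\right)}{24 + p}$ ($a{\left(p \right)} = - 2 \frac{p + 21}{p + 24} = - 2 \frac{21 + p}{24 + p} = - \frac{2 \left(21 + p\right)}{24 + p}$)
$- a{\left(B{\left(G{\left(6,1 \right)} \right)} \right)} = - \frac{2 \left(-21 - - 2 \cdot 6 \cdot 1\right)}{24 - 2 \cdot 6 \cdot 1} = - \frac{2 \left(-21 - \left(-2\right) 6\right)}{24 - 12} = - \frac{2 \left(-21 - -12\right)}{24 - 12} = - \frac{2 \left(-21 + 12\right)}{12} = - \frac{2 \left(-9\right)}{12} = \left(-1\right) \left(- \frac{3}{2}\right) = \frac{3}{2}$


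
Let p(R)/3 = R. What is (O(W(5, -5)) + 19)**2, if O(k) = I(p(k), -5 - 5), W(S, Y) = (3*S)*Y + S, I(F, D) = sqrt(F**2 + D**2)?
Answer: 44561 + 380*sqrt(442) ≈ 52550.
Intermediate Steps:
p(R) = 3*R
I(F, D) = sqrt(D**2 + F**2)
W(S, Y) = S + 3*S*Y (W(S, Y) = 3*S*Y + S = S + 3*S*Y)
O(k) = sqrt(100 + 9*k**2) (O(k) = sqrt((-5 - 5)**2 + (3*k)**2) = sqrt((-10)**2 + 9*k**2) = sqrt(100 + 9*k**2))
(O(W(5, -5)) + 19)**2 = (sqrt(100 + 9*(5*(1 + 3*(-5)))**2) + 19)**2 = (sqrt(100 + 9*(5*(1 - 15))**2) + 19)**2 = (sqrt(100 + 9*(5*(-14))**2) + 19)**2 = (sqrt(100 + 9*(-70)**2) + 19)**2 = (sqrt(100 + 9*4900) + 19)**2 = (sqrt(100 + 44100) + 19)**2 = (sqrt(44200) + 19)**2 = (10*sqrt(442) + 19)**2 = (19 + 10*sqrt(442))**2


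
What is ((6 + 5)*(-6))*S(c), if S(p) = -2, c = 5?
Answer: 132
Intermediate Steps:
((6 + 5)*(-6))*S(c) = ((6 + 5)*(-6))*(-2) = (11*(-6))*(-2) = -66*(-2) = 132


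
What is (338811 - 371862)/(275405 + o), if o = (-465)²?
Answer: -33051/491630 ≈ -0.067227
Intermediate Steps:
o = 216225
(338811 - 371862)/(275405 + o) = (338811 - 371862)/(275405 + 216225) = -33051/491630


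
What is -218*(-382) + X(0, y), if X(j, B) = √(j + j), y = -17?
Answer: 83276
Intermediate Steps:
X(j, B) = √2*√j (X(j, B) = √(2*j) = √2*√j)
-218*(-382) + X(0, y) = -218*(-382) + √2*√0 = 83276 + √2*0 = 83276 + 0 = 83276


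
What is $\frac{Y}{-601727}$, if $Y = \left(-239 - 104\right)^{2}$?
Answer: $- \frac{16807}{85961} \approx -0.19552$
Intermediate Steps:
$Y = 117649$ ($Y = \left(-343\right)^{2} = 117649$)
$\frac{Y}{-601727} = \frac{117649}{-601727} = 117649 \left(- \frac{1}{601727}\right) = - \frac{16807}{85961}$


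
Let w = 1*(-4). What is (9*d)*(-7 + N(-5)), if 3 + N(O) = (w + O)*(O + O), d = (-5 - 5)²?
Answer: 72000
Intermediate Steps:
d = 100 (d = (-10)² = 100)
w = -4
N(O) = -3 + 2*O*(-4 + O) (N(O) = -3 + (-4 + O)*(O + O) = -3 + (-4 + O)*(2*O) = -3 + 2*O*(-4 + O))
(9*d)*(-7 + N(-5)) = (9*100)*(-7 + (-3 - 8*(-5) + 2*(-5)²)) = 900*(-7 + (-3 + 40 + 2*25)) = 900*(-7 + (-3 + 40 + 50)) = 900*(-7 + 87) = 900*80 = 72000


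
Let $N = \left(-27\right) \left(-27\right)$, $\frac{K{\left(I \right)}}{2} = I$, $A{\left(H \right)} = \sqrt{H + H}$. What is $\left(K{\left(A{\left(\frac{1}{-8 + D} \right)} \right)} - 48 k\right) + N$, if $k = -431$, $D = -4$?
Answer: $21417 + \frac{i \sqrt{6}}{3} \approx 21417.0 + 0.8165 i$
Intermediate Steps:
$A{\left(H \right)} = \sqrt{2} \sqrt{H}$ ($A{\left(H \right)} = \sqrt{2 H} = \sqrt{2} \sqrt{H}$)
$K{\left(I \right)} = 2 I$
$N = 729$
$\left(K{\left(A{\left(\frac{1}{-8 + D} \right)} \right)} - 48 k\right) + N = \left(2 \sqrt{2} \sqrt{\frac{1}{-8 - 4}} - -20688\right) + 729 = \left(2 \sqrt{2} \sqrt{\frac{1}{-12}} + 20688\right) + 729 = \left(2 \sqrt{2} \sqrt{- \frac{1}{12}} + 20688\right) + 729 = \left(2 \sqrt{2} \frac{i \sqrt{3}}{6} + 20688\right) + 729 = \left(2 \frac{i \sqrt{6}}{6} + 20688\right) + 729 = \left(\frac{i \sqrt{6}}{3} + 20688\right) + 729 = \left(20688 + \frac{i \sqrt{6}}{3}\right) + 729 = 21417 + \frac{i \sqrt{6}}{3}$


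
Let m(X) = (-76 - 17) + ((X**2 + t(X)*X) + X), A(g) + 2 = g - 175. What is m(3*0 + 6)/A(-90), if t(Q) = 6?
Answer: 5/89 ≈ 0.056180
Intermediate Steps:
A(g) = -177 + g (A(g) = -2 + (g - 175) = -2 + (-175 + g) = -177 + g)
m(X) = -93 + X**2 + 7*X (m(X) = (-76 - 17) + ((X**2 + 6*X) + X) = -93 + (X**2 + 7*X) = -93 + X**2 + 7*X)
m(3*0 + 6)/A(-90) = (-93 + (3*0 + 6)**2 + 7*(3*0 + 6))/(-177 - 90) = (-93 + (0 + 6)**2 + 7*(0 + 6))/(-267) = (-93 + 6**2 + 7*6)*(-1/267) = (-93 + 36 + 42)*(-1/267) = -15*(-1/267) = 5/89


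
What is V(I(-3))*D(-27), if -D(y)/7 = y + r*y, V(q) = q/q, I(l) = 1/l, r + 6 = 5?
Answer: 0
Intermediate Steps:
r = -1 (r = -6 + 5 = -1)
V(q) = 1
D(y) = 0 (D(y) = -7*(y - y) = -7*0 = 0)
V(I(-3))*D(-27) = 1*0 = 0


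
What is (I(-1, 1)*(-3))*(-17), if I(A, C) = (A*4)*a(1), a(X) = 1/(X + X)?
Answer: -102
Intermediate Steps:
a(X) = 1/(2*X)
I(A, C) = 2*A (I(A, C) = (A*4)*((½)/1) = (4*A)*((½)*1) = (4*A)*(½) = 2*A)
(I(-1, 1)*(-3))*(-17) = ((2*(-1))*(-3))*(-17) = -2*(-3)*(-17) = 6*(-17) = -102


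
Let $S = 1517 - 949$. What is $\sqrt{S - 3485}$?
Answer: $i \sqrt{2917} \approx 54.009 i$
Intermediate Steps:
$S = 568$
$\sqrt{S - 3485} = \sqrt{568 - 3485} = \sqrt{-2917} = i \sqrt{2917}$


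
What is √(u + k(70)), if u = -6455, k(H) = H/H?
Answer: I*√6454 ≈ 80.337*I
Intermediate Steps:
k(H) = 1
√(u + k(70)) = √(-6455 + 1) = √(-6454) = I*√6454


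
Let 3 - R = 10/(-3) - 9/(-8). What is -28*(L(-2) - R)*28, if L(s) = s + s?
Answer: 21658/3 ≈ 7219.3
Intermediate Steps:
L(s) = 2*s
R = 125/24 (R = 3 - (10/(-3) - 9/(-8)) = 3 - (10*(-⅓) - 9*(-⅛)) = 3 - (-10/3 + 9/8) = 3 - 1*(-53/24) = 3 + 53/24 = 125/24 ≈ 5.2083)
-28*(L(-2) - R)*28 = -28*(2*(-2) - 1*125/24)*28 = -28*(-4 - 125/24)*28 = -28*(-221/24)*28 = (1547/6)*28 = 21658/3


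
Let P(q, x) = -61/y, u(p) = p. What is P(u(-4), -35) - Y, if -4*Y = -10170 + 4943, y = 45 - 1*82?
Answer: -193155/148 ≈ -1305.1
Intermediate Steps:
y = -37 (y = 45 - 82 = -37)
Y = 5227/4 (Y = -(-10170 + 4943)/4 = -¼*(-5227) = 5227/4 ≈ 1306.8)
P(q, x) = 61/37 (P(q, x) = -61/(-37) = -61*(-1/37) = 61/37)
P(u(-4), -35) - Y = 61/37 - 1*5227/4 = 61/37 - 5227/4 = -193155/148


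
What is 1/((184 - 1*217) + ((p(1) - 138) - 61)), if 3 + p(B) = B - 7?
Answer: -1/241 ≈ -0.0041494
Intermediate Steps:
p(B) = -10 + B (p(B) = -3 + (B - 7) = -3 + (-7 + B) = -10 + B)
1/((184 - 1*217) + ((p(1) - 138) - 61)) = 1/((184 - 1*217) + (((-10 + 1) - 138) - 61)) = 1/((184 - 217) + ((-9 - 138) - 61)) = 1/(-33 + (-147 - 61)) = 1/(-33 - 208) = 1/(-241) = -1/241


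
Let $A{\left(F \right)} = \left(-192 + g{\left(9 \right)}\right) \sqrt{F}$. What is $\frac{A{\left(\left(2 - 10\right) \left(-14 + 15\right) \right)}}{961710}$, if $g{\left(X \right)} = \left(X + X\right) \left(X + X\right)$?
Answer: $\frac{44 i \sqrt{2}}{160285} \approx 0.00038822 i$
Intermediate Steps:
$g{\left(X \right)} = 4 X^{2}$ ($g{\left(X \right)} = 2 X 2 X = 4 X^{2}$)
$A{\left(F \right)} = 132 \sqrt{F}$ ($A{\left(F \right)} = \left(-192 + 4 \cdot 9^{2}\right) \sqrt{F} = \left(-192 + 4 \cdot 81\right) \sqrt{F} = \left(-192 + 324\right) \sqrt{F} = 132 \sqrt{F}$)
$\frac{A{\left(\left(2 - 10\right) \left(-14 + 15\right) \right)}}{961710} = \frac{132 \sqrt{\left(2 - 10\right) \left(-14 + 15\right)}}{961710} = 132 \sqrt{\left(2 - 10\right) 1} \cdot \frac{1}{961710} = 132 \sqrt{\left(-8\right) 1} \cdot \frac{1}{961710} = 132 \sqrt{-8} \cdot \frac{1}{961710} = 132 \cdot 2 i \sqrt{2} \cdot \frac{1}{961710} = 264 i \sqrt{2} \cdot \frac{1}{961710} = \frac{44 i \sqrt{2}}{160285}$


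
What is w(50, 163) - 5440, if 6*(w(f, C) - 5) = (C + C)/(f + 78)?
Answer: -2086877/384 ≈ -5434.6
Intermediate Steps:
w(f, C) = 5 + C/(3*(78 + f)) (w(f, C) = 5 + ((C + C)/(f + 78))/6 = 5 + ((2*C)/(78 + f))/6 = 5 + (2*C/(78 + f))/6 = 5 + C/(3*(78 + f)))
w(50, 163) - 5440 = (1170 + 163 + 15*50)/(3*(78 + 50)) - 5440 = (⅓)*(1170 + 163 + 750)/128 - 5440 = (⅓)*(1/128)*2083 - 5440 = 2083/384 - 5440 = -2086877/384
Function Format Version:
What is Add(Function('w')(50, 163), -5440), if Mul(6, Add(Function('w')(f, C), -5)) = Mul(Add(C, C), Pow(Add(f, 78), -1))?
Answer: Rational(-2086877, 384) ≈ -5434.6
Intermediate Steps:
Function('w')(f, C) = Add(5, Mul(Rational(1, 3), C, Pow(Add(78, f), -1))) (Function('w')(f, C) = Add(5, Mul(Rational(1, 6), Mul(Add(C, C), Pow(Add(f, 78), -1)))) = Add(5, Mul(Rational(1, 6), Mul(Mul(2, C), Pow(Add(78, f), -1)))) = Add(5, Mul(Rational(1, 6), Mul(2, C, Pow(Add(78, f), -1)))) = Add(5, Mul(Rational(1, 3), C, Pow(Add(78, f), -1))))
Add(Function('w')(50, 163), -5440) = Add(Mul(Rational(1, 3), Pow(Add(78, 50), -1), Add(1170, 163, Mul(15, 50))), -5440) = Add(Mul(Rational(1, 3), Pow(128, -1), Add(1170, 163, 750)), -5440) = Add(Mul(Rational(1, 3), Rational(1, 128), 2083), -5440) = Add(Rational(2083, 384), -5440) = Rational(-2086877, 384)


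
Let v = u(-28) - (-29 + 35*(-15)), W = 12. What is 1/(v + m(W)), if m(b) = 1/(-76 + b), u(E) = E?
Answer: 64/33663 ≈ 0.0019012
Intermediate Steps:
v = 526 (v = -28 - (-29 + 35*(-15)) = -28 - (-29 - 525) = -28 - 1*(-554) = -28 + 554 = 526)
1/(v + m(W)) = 1/(526 + 1/(-76 + 12)) = 1/(526 + 1/(-64)) = 1/(526 - 1/64) = 1/(33663/64) = 64/33663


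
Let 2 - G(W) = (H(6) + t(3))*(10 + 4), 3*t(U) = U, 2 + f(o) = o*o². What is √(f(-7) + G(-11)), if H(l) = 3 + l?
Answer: I*√483 ≈ 21.977*I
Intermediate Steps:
f(o) = -2 + o³ (f(o) = -2 + o*o² = -2 + o³)
t(U) = U/3
G(W) = -138 (G(W) = 2 - ((3 + 6) + (⅓)*3)*(10 + 4) = 2 - (9 + 1)*14 = 2 - 10*14 = 2 - 1*140 = 2 - 140 = -138)
√(f(-7) + G(-11)) = √((-2 + (-7)³) - 138) = √((-2 - 343) - 138) = √(-345 - 138) = √(-483) = I*√483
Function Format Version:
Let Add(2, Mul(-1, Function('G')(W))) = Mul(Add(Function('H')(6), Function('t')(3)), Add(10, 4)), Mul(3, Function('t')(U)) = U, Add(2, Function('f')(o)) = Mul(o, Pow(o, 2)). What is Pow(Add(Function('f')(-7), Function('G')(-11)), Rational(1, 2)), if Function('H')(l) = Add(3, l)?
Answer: Mul(I, Pow(483, Rational(1, 2))) ≈ Mul(21.977, I)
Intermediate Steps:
Function('f')(o) = Add(-2, Pow(o, 3)) (Function('f')(o) = Add(-2, Mul(o, Pow(o, 2))) = Add(-2, Pow(o, 3)))
Function('t')(U) = Mul(Rational(1, 3), U)
Function('G')(W) = -138 (Function('G')(W) = Add(2, Mul(-1, Mul(Add(Add(3, 6), Mul(Rational(1, 3), 3)), Add(10, 4)))) = Add(2, Mul(-1, Mul(Add(9, 1), 14))) = Add(2, Mul(-1, Mul(10, 14))) = Add(2, Mul(-1, 140)) = Add(2, -140) = -138)
Pow(Add(Function('f')(-7), Function('G')(-11)), Rational(1, 2)) = Pow(Add(Add(-2, Pow(-7, 3)), -138), Rational(1, 2)) = Pow(Add(Add(-2, -343), -138), Rational(1, 2)) = Pow(Add(-345, -138), Rational(1, 2)) = Pow(-483, Rational(1, 2)) = Mul(I, Pow(483, Rational(1, 2)))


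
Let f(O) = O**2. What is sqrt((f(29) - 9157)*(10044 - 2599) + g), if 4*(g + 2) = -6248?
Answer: 2*I*sqrt(15478546) ≈ 7868.6*I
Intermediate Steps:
g = -1564 (g = -2 + (1/4)*(-6248) = -2 - 1562 = -1564)
sqrt((f(29) - 9157)*(10044 - 2599) + g) = sqrt((29**2 - 9157)*(10044 - 2599) - 1564) = sqrt((841 - 9157)*7445 - 1564) = sqrt(-8316*7445 - 1564) = sqrt(-61912620 - 1564) = sqrt(-61914184) = 2*I*sqrt(15478546)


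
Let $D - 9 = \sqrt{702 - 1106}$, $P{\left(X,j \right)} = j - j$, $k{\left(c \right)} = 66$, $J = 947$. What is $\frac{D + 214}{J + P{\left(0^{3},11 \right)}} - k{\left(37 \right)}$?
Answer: $- \frac{62279}{947} + \frac{2 i \sqrt{101}}{947} \approx -65.765 + 0.021225 i$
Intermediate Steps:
$P{\left(X,j \right)} = 0$
$D = 9 + 2 i \sqrt{101}$ ($D = 9 + \sqrt{702 - 1106} = 9 + \sqrt{-404} = 9 + 2 i \sqrt{101} \approx 9.0 + 20.1 i$)
$\frac{D + 214}{J + P{\left(0^{3},11 \right)}} - k{\left(37 \right)} = \frac{\left(9 + 2 i \sqrt{101}\right) + 214}{947 + 0} - 66 = \frac{223 + 2 i \sqrt{101}}{947} - 66 = \left(223 + 2 i \sqrt{101}\right) \frac{1}{947} - 66 = \left(\frac{223}{947} + \frac{2 i \sqrt{101}}{947}\right) - 66 = - \frac{62279}{947} + \frac{2 i \sqrt{101}}{947}$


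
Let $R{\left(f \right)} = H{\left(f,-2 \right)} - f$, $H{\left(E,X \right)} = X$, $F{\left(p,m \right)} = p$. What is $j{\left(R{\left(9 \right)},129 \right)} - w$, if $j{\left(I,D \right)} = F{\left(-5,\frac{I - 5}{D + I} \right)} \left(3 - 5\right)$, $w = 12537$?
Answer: $-12527$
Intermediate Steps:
$R{\left(f \right)} = -2 - f$
$j{\left(I,D \right)} = 10$ ($j{\left(I,D \right)} = - 5 \left(3 - 5\right) = \left(-5\right) \left(-2\right) = 10$)
$j{\left(R{\left(9 \right)},129 \right)} - w = 10 - 12537 = -12527$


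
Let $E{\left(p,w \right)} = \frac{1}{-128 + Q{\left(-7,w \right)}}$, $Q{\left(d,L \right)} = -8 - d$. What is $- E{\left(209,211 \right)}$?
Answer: $\frac{1}{129} \approx 0.0077519$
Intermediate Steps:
$E{\left(p,w \right)} = - \frac{1}{129}$ ($E{\left(p,w \right)} = \frac{1}{-128 - 1} = \frac{1}{-129} = - \frac{1}{129}$)
$- E{\left(209,211 \right)} = \left(-1\right) \left(- \frac{1}{129}\right) = \frac{1}{129}$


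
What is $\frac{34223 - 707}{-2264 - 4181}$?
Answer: $- \frac{33516}{6445} \approx -5.2003$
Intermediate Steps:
$\frac{34223 - 707}{-2264 - 4181} = \frac{33516}{-6445} = 33516 \left(- \frac{1}{6445}\right) = - \frac{33516}{6445}$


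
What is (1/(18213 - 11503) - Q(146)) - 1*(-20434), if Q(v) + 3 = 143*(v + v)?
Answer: -143050489/6710 ≈ -21319.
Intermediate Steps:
Q(v) = -3 + 286*v (Q(v) = -3 + 143*(v + v) = -3 + 143*(2*v) = -3 + 286*v)
(1/(18213 - 11503) - Q(146)) - 1*(-20434) = (1/(18213 - 11503) - (-3 + 286*146)) - 1*(-20434) = (1/6710 - (-3 + 41756)) + 20434 = (1/6710 - 1*41753) + 20434 = (1/6710 - 41753) + 20434 = -280162629/6710 + 20434 = -143050489/6710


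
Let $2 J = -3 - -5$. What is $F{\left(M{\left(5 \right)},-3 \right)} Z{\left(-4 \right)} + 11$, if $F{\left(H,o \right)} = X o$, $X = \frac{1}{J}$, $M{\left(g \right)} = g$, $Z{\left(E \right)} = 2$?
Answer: $5$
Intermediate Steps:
$J = 1$ ($J = \frac{-3 - -5}{2} = \frac{-3 + 5}{2} = \frac{1}{2} \cdot 2 = 1$)
$X = 1$ ($X = 1^{-1} = 1$)
$F{\left(H,o \right)} = o$ ($F{\left(H,o \right)} = 1 o = o$)
$F{\left(M{\left(5 \right)},-3 \right)} Z{\left(-4 \right)} + 11 = \left(-3\right) 2 + 11 = -6 + 11 = 5$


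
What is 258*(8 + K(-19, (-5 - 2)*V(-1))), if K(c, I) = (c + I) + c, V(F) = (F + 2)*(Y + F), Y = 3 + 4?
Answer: -18576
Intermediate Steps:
Y = 7
V(F) = (2 + F)*(7 + F) (V(F) = (F + 2)*(7 + F) = (2 + F)*(7 + F))
K(c, I) = I + 2*c (K(c, I) = (I + c) + c = I + 2*c)
258*(8 + K(-19, (-5 - 2)*V(-1))) = 258*(8 + ((-5 - 2)*(14 + (-1)² + 9*(-1)) + 2*(-19))) = 258*(8 + (-7*(14 + 1 - 9) - 38)) = 258*(8 + (-7*6 - 38)) = 258*(8 + (-42 - 38)) = 258*(8 - 80) = 258*(-72) = -18576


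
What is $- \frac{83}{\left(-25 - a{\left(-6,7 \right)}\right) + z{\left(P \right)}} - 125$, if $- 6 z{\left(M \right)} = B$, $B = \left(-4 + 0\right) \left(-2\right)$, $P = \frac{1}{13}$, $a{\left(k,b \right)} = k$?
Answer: $- \frac{7376}{61} \approx -120.92$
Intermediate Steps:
$P = \frac{1}{13} \approx 0.076923$
$B = 8$ ($B = \left(-4\right) \left(-2\right) = 8$)
$z{\left(M \right)} = - \frac{4}{3}$ ($z{\left(M \right)} = \left(- \frac{1}{6}\right) 8 = - \frac{4}{3}$)
$- \frac{83}{\left(-25 - a{\left(-6,7 \right)}\right) + z{\left(P \right)}} - 125 = - \frac{83}{\left(-25 - -6\right) - \frac{4}{3}} - 125 = - \frac{83}{\left(-25 + 6\right) - \frac{4}{3}} - 125 = - \frac{83}{-19 - \frac{4}{3}} - 125 = - \frac{83}{- \frac{61}{3}} - 125 = \left(-83\right) \left(- \frac{3}{61}\right) - 125 = \frac{249}{61} - 125 = - \frac{7376}{61}$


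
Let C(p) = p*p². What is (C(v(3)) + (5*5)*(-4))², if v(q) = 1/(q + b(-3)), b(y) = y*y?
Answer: 29859494401/2985984 ≈ 9999.9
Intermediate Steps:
b(y) = y²
v(q) = 1/(9 + q) (v(q) = 1/(q + (-3)²) = 1/(q + 9) = 1/(9 + q))
C(p) = p³
(C(v(3)) + (5*5)*(-4))² = ((1/(9 + 3))³ + (5*5)*(-4))² = ((1/12)³ + 25*(-4))² = ((1/12)³ - 100)² = (1/1728 - 100)² = (-172799/1728)² = 29859494401/2985984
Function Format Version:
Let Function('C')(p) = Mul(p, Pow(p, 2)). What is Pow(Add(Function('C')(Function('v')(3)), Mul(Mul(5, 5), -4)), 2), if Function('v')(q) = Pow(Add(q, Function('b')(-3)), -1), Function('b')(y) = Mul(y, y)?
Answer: Rational(29859494401, 2985984) ≈ 9999.9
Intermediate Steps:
Function('b')(y) = Pow(y, 2)
Function('v')(q) = Pow(Add(9, q), -1) (Function('v')(q) = Pow(Add(q, Pow(-3, 2)), -1) = Pow(Add(q, 9), -1) = Pow(Add(9, q), -1))
Function('C')(p) = Pow(p, 3)
Pow(Add(Function('C')(Function('v')(3)), Mul(Mul(5, 5), -4)), 2) = Pow(Add(Pow(Pow(Add(9, 3), -1), 3), Mul(Mul(5, 5), -4)), 2) = Pow(Add(Pow(Pow(12, -1), 3), Mul(25, -4)), 2) = Pow(Add(Pow(Rational(1, 12), 3), -100), 2) = Pow(Add(Rational(1, 1728), -100), 2) = Pow(Rational(-172799, 1728), 2) = Rational(29859494401, 2985984)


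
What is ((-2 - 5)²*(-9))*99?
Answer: -43659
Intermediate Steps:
((-2 - 5)²*(-9))*99 = ((-7)²*(-9))*99 = (49*(-9))*99 = -441*99 = -43659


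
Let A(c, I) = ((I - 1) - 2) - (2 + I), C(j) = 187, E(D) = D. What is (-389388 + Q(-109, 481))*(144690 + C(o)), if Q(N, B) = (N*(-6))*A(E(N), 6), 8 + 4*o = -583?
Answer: -56887113066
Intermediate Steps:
o = -591/4 (o = -2 + (¼)*(-583) = -2 - 583/4 = -591/4 ≈ -147.75)
A(c, I) = -5 (A(c, I) = ((-1 + I) - 2) + (-2 - I) = (-3 + I) + (-2 - I) = -5)
Q(N, B) = 30*N (Q(N, B) = (N*(-6))*(-5) = -6*N*(-5) = 30*N)
(-389388 + Q(-109, 481))*(144690 + C(o)) = (-389388 + 30*(-109))*(144690 + 187) = (-389388 - 3270)*144877 = -392658*144877 = -56887113066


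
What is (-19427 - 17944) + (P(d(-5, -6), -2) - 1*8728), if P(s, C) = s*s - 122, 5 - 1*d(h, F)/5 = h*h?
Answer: -36221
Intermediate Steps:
d(h, F) = 25 - 5*h² (d(h, F) = 25 - 5*h*h = 25 - 5*h²)
P(s, C) = -122 + s² (P(s, C) = s² - 122 = -122 + s²)
(-19427 - 17944) + (P(d(-5, -6), -2) - 1*8728) = (-19427 - 17944) + ((-122 + (25 - 5*(-5)²)²) - 1*8728) = -37371 + ((-122 + (25 - 5*25)²) - 8728) = -37371 + ((-122 + (25 - 125)²) - 8728) = -37371 + ((-122 + (-100)²) - 8728) = -37371 + ((-122 + 10000) - 8728) = -37371 + (9878 - 8728) = -37371 + 1150 = -36221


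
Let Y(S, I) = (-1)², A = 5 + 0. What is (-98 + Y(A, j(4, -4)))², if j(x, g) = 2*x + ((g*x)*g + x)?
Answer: 9409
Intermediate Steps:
A = 5
j(x, g) = 3*x + x*g² (j(x, g) = 2*x + (x*g² + x) = 2*x + (x + x*g²) = 3*x + x*g²)
Y(S, I) = 1
(-98 + Y(A, j(4, -4)))² = (-98 + 1)² = (-97)² = 9409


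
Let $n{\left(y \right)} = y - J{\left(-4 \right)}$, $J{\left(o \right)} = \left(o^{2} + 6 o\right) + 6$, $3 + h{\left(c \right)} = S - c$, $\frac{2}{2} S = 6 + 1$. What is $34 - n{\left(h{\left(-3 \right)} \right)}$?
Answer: $25$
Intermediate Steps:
$S = 7$ ($S = 6 + 1 = 7$)
$h{\left(c \right)} = 4 - c$ ($h{\left(c \right)} = -3 - \left(-7 + c\right) = 4 - c$)
$J{\left(o \right)} = 6 + o^{2} + 6 o$
$n{\left(y \right)} = 2 + y$ ($n{\left(y \right)} = y - \left(6 + \left(-4\right)^{2} + 6 \left(-4\right)\right) = y - \left(6 + 16 - 24\right) = y - -2 = y + 2 = 2 + y$)
$34 - n{\left(h{\left(-3 \right)} \right)} = 34 - \left(2 + \left(4 - -3\right)\right) = 34 - \left(2 + \left(4 + 3\right)\right) = 34 - \left(2 + 7\right) = 34 - 9 = 25$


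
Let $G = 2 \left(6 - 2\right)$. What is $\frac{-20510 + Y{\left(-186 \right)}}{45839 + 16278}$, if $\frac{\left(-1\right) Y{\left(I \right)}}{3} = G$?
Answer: $- \frac{20534}{62117} \approx -0.33057$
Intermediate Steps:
$G = 8$ ($G = 2 \cdot 4 = 8$)
$Y{\left(I \right)} = -24$ ($Y{\left(I \right)} = \left(-3\right) 8 = -24$)
$\frac{-20510 + Y{\left(-186 \right)}}{45839 + 16278} = \frac{-20510 - 24}{45839 + 16278} = - \frac{20534}{62117}$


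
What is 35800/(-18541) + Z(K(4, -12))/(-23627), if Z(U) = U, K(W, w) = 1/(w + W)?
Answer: -6766754259/3504545656 ≈ -1.9309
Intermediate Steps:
K(W, w) = 1/(W + w)
35800/(-18541) + Z(K(4, -12))/(-23627) = 35800/(-18541) + 1/((4 - 12)*(-23627)) = 35800*(-1/18541) - 1/23627/(-8) = -35800/18541 - ⅛*(-1/23627) = -35800/18541 + 1/189016 = -6766754259/3504545656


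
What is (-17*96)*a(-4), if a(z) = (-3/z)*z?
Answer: 4896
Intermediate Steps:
a(z) = -3
(-17*96)*a(-4) = -17*96*(-3) = -1632*(-3) = 4896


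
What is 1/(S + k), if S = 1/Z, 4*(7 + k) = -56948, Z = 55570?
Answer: -55570/791539079 ≈ -7.0205e-5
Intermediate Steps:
k = -14244 (k = -7 + (¼)*(-56948) = -7 - 14237 = -14244)
S = 1/55570 ≈ 1.7995e-5
1/(S + k) = 1/(1/55570 - 14244) = 1/(-791539079/55570) = -55570/791539079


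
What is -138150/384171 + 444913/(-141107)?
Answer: -63472201391/18069739099 ≈ -3.5126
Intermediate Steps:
-138150/384171 + 444913/(-141107) = -138150*1/384171 + 444913*(-1/141107) = -46050/128057 - 444913/141107 = -63472201391/18069739099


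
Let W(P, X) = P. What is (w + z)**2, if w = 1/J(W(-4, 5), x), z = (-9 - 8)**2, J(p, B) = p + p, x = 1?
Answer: 5340721/64 ≈ 83449.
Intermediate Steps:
J(p, B) = 2*p
z = 289 (z = (-17)**2 = 289)
w = -1/8 (w = 1/(2*(-4)) = 1/(-8) = -1/8 ≈ -0.12500)
(w + z)**2 = (-1/8 + 289)**2 = (2311/8)**2 = 5340721/64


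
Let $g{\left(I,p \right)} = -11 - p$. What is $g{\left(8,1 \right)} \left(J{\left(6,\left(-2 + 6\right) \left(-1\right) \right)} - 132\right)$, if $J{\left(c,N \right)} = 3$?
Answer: $1548$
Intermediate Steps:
$g{\left(8,1 \right)} \left(J{\left(6,\left(-2 + 6\right) \left(-1\right) \right)} - 132\right) = \left(-11 - 1\right) \left(3 - 132\right) = \left(-11 - 1\right) \left(-129\right) = \left(-12\right) \left(-129\right) = 1548$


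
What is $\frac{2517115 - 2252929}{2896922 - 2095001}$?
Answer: $\frac{88062}{267307} \approx 0.32944$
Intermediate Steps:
$\frac{2517115 - 2252929}{2896922 - 2095001} = \frac{264186}{801921} = 264186 \cdot \frac{1}{801921} = \frac{88062}{267307}$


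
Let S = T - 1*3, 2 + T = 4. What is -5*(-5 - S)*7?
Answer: 140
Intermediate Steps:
T = 2 (T = -2 + 4 = 2)
S = -1 (S = 2 - 1*3 = 2 - 3 = -1)
-5*(-5 - S)*7 = -5*(-5 - 1*(-1))*7 = -5*(-5 + 1)*7 = -5*(-4)*7 = 20*7 = 140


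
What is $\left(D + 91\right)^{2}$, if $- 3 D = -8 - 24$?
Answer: $\frac{93025}{9} \approx 10336.0$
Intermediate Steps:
$D = \frac{32}{3}$ ($D = - \frac{-8 - 24}{3} = \left(- \frac{1}{3}\right) \left(-32\right) = \frac{32}{3} \approx 10.667$)
$\left(D + 91\right)^{2} = \left(\frac{32}{3} + 91\right)^{2} = \left(\frac{305}{3}\right)^{2} = \frac{93025}{9}$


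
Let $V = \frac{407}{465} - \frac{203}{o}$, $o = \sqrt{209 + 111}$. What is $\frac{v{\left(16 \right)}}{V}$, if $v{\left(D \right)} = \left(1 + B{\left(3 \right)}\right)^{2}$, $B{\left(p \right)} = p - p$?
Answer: $- \frac{12112320}{1771481669} - \frac{70229880 \sqrt{5}}{1771481669} \approx -0.095486$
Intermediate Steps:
$o = 8 \sqrt{5}$ ($o = \sqrt{320} = 8 \sqrt{5} \approx 17.889$)
$B{\left(p \right)} = 0$
$v{\left(D \right)} = 1$ ($v{\left(D \right)} = \left(1 + 0\right)^{2} = 1^{2} = 1$)
$V = \frac{407}{465} - \frac{203 \sqrt{5}}{40}$ ($V = \frac{407}{465} - \frac{203}{8 \sqrt{5}} = 407 \cdot \frac{1}{465} - 203 \frac{\sqrt{5}}{40} = \frac{407}{465} - \frac{203 \sqrt{5}}{40} \approx -10.473$)
$\frac{v{\left(16 \right)}}{V} = 1 \frac{1}{\frac{407}{465} - \frac{203 \sqrt{5}}{40}} = \frac{1}{\frac{407}{465} - \frac{203 \sqrt{5}}{40}}$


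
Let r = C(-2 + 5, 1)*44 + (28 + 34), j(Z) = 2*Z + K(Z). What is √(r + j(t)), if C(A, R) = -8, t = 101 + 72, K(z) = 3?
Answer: √59 ≈ 7.6811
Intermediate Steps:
t = 173
j(Z) = 3 + 2*Z (j(Z) = 2*Z + 3 = 3 + 2*Z)
r = -290 (r = -8*44 + (28 + 34) = -352 + 62 = -290)
√(r + j(t)) = √(-290 + (3 + 2*173)) = √(-290 + (3 + 346)) = √(-290 + 349) = √59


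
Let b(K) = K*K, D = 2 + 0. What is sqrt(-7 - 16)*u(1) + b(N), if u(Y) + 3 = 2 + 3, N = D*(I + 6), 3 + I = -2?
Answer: 4 + 2*I*sqrt(23) ≈ 4.0 + 9.5917*I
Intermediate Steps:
I = -5 (I = -3 - 2 = -5)
D = 2
N = 2 (N = 2*(-5 + 6) = 2*1 = 2)
b(K) = K**2
u(Y) = 2 (u(Y) = -3 + (2 + 3) = -3 + 5 = 2)
sqrt(-7 - 16)*u(1) + b(N) = sqrt(-7 - 16)*2 + 2**2 = sqrt(-23)*2 + 4 = (I*sqrt(23))*2 + 4 = 2*I*sqrt(23) + 4 = 4 + 2*I*sqrt(23)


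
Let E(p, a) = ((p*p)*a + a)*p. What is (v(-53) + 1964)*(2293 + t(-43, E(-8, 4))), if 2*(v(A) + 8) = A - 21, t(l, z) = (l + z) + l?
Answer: 243713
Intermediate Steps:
E(p, a) = p*(a + a*p²) (E(p, a) = (p²*a + a)*p = (a*p² + a)*p = (a + a*p²)*p = p*(a + a*p²))
t(l, z) = z + 2*l
v(A) = -37/2 + A/2 (v(A) = -8 + (A - 21)/2 = -8 + (-21 + A)/2 = -8 + (-21/2 + A/2) = -37/2 + A/2)
(v(-53) + 1964)*(2293 + t(-43, E(-8, 4))) = ((-37/2 + (½)*(-53)) + 1964)*(2293 + (4*(-8)*(1 + (-8)²) + 2*(-43))) = ((-37/2 - 53/2) + 1964)*(2293 + (4*(-8)*(1 + 64) - 86)) = (-45 + 1964)*(2293 + (4*(-8)*65 - 86)) = 1919*(2293 + (-2080 - 86)) = 1919*(2293 - 2166) = 1919*127 = 243713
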